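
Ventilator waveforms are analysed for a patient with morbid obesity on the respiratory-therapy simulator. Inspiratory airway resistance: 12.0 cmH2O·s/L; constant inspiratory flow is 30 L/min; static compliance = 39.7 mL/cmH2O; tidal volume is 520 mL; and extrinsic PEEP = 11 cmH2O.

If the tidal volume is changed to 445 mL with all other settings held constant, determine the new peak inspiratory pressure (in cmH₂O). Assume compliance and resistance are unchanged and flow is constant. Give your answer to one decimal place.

28.2

Flow: 30 L/min ÷ 60 = 0.5 L/s.
PIP = Vt/C + R·V̇ + PEEP (constant-flow equation of motion).
Only the elastic term changes: ΔPIP = ΔVt / C = (445 − 520) / 39.7 = -1.889 cmH2O.
Original PIP = 520/39.7 + 12.0×0.5 + 11 = 30.098 cmH2O; new PIP = 30.098 + (-1.889) = 28.209 cmH2O.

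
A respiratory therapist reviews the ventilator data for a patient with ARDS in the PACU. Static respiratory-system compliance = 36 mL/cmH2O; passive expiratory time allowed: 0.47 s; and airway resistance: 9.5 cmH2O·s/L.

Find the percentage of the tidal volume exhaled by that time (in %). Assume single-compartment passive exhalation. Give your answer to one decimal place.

τ = R × C = 9.5 × 36 mL/cmH2O = 9.5 × 0.036 L/cmH2O = 0.342 s.
Passive exhalation: V(t)/V₀ = e^(−t/τ) = e^(−0.47/0.342) = 0.253.
Fraction exhaled = 1 − 0.253 = 0.747 → 74.7%.

74.7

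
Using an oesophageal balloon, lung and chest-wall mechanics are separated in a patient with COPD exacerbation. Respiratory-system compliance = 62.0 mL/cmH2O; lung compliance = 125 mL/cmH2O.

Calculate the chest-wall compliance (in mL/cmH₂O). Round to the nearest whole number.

123

1/Ccw = 1/Crs − 1/CL.
1/Ccw = 1/62.0 − 1/125 = 0.008129.
Ccw = 123.02 mL/cmH2O.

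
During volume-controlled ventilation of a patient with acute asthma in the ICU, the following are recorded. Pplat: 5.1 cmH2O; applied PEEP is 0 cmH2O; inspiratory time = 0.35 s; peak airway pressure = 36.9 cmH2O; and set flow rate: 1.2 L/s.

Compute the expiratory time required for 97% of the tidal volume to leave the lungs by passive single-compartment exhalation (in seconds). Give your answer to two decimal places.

Vt = flow × Ti = 1.2 L/s × 0.35 s × 1000 mL/L = 420.0 mL.
R = (PIP − Pplat)/V̇ = (36.9 − 5.1) / 1.2 = 31.8/1.2 = 26.5 cmH2O·s/L.
C = Vt/(Pplat − PEEP) = 420.0 / (5.1 − 0) = 420.0/5.1 = 82.353 mL/cmH2O.
τ = R × C = 26.5 × 0.08235 L/cmH2O = 2.182 s.
t = −τ·ln(1 − 0.97) = −2.182·ln(0.03) = 7.651 s.

7.65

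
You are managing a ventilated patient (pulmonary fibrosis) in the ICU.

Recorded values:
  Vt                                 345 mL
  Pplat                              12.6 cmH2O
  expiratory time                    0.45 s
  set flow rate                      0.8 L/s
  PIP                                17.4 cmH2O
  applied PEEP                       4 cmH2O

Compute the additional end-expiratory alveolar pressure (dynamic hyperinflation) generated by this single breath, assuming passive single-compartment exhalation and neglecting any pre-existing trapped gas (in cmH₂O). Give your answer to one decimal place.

1.3

R = (PIP − Pplat)/V̇ = (17.4 − 12.6) / 0.8 = 4.8/0.8 = 6.0 cmH2O·s/L.
C = Vt/(Pplat − PEEP) = 345.0 / (12.6 − 4) = 345.0/8.6 = 40.116 mL/cmH2O.
τ = R × C = 6.0 × 0.04012 L/cmH2O = 0.2407 s.
Fraction remaining = e^(−Te/τ) = e^(−0.45/0.2407) = 0.1542; trapped volume = 345.0 × 0.1542 = 53.199 mL.
Additional alveolar pressure from trapping ≈ V_trapped / C = 53.199 / 40.116 = 1.326 cmH2O.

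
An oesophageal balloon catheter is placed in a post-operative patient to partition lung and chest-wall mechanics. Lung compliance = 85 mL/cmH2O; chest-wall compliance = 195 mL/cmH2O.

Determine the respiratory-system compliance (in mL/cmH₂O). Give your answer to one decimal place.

59.2

Lung and chest wall are elastances in series: 1/Crs = 1/CL + 1/Ccw.
1/Crs = 1/85 + 1/195 = 0.01689.
Crs = 59.207 mL/cmH2O.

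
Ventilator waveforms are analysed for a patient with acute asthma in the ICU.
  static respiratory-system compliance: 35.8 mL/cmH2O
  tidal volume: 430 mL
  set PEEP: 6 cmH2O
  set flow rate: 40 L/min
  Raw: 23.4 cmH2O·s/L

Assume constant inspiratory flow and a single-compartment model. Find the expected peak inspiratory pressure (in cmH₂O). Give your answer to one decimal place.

Flow: 40 L/min ÷ 60 = 0.6667 L/s.
Equation of motion (constant flow): PIP = Vt/C + R·V̇ + PEEP.
PIP = 430/35.8 + 23.4×0.6667 + 6 = 12.011 + 15.601 + 6 = 33.612 cmH2O.

33.6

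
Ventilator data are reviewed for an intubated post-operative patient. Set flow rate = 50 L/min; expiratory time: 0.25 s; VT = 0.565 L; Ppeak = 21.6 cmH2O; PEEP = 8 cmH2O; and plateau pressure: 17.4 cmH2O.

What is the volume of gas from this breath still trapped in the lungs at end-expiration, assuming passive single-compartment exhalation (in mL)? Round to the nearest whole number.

Flow: 50 L/min ÷ 60 = 0.8333 L/s.
R = (PIP − Pplat)/V̇ = (21.6 − 17.4) / 0.8333 = 4.2/0.8333 = 5.04 cmH2O·s/L.
C = Vt/(Pplat − PEEP) = 565.0 / (17.4 − 8) = 565.0/9.4 = 60.106 mL/cmH2O.
τ = R × C = 5.04 × 0.06011 L/cmH2O = 0.303 s.
Fraction remaining = e^(−Te/τ) = e^(−0.25/0.303) = 0.4382.
Trapped volume = 565.0 × 0.4382 = 247.58 mL.

248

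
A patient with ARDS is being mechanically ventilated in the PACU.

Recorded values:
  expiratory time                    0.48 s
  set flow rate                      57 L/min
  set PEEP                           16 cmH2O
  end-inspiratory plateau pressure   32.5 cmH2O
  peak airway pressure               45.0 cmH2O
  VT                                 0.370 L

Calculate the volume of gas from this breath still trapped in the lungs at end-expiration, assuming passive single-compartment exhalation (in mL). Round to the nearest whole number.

Flow: 57 L/min ÷ 60 = 0.95 L/s.
R = (PIP − Pplat)/V̇ = (45.0 − 32.5) / 0.95 = 12.5/0.95 = 13.158 cmH2O·s/L.
C = Vt/(Pplat − PEEP) = 370.0 / (32.5 − 16) = 370.0/16.5 = 22.424 mL/cmH2O.
τ = R × C = 13.158 × 0.02242 L/cmH2O = 0.295 s.
Fraction remaining = e^(−Te/τ) = e^(−0.48/0.295) = 0.1965.
Trapped volume = 370.0 × 0.1965 = 72.705 mL.

73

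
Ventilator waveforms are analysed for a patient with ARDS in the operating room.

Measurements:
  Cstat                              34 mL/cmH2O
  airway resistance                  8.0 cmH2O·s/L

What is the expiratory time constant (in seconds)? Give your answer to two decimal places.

0.27

τ = R × C = 8.0 × 34 mL/cmH2O = 8.0 × 0.034 L/cmH2O = 0.272 s.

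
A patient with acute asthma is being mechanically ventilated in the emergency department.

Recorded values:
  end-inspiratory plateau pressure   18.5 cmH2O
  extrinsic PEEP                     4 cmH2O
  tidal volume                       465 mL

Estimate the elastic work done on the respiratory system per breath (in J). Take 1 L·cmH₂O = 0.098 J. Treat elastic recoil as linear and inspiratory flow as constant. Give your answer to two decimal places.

0.33

Elastic work ≈ ½ × (Pplat − PEEP) × Vt = 0.5 × (18.5 − 4) × 0.465 L = 0.5 × 14.5 × 0.465 = 3.371 L·cmH2O.
× 0.098 J/(L·cmH2O) → 0.3304 J.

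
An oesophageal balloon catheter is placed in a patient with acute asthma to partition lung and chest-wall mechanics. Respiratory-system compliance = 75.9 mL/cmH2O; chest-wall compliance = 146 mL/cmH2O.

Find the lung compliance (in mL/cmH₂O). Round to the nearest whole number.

158

1/CL = 1/Crs − 1/Ccw.
1/CL = 1/75.9 − 1/146 = 0.006326.
CL = 158.08 mL/cmH2O.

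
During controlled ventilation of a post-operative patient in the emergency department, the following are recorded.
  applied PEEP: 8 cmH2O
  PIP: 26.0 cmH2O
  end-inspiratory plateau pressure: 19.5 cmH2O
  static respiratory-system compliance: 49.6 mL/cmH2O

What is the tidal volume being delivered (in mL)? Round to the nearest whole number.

570

Vt = Cstat × (Pplat − PEEP) = 49.6 × (19.5 − 8) = 49.6 × 11.5 = 570.4 mL.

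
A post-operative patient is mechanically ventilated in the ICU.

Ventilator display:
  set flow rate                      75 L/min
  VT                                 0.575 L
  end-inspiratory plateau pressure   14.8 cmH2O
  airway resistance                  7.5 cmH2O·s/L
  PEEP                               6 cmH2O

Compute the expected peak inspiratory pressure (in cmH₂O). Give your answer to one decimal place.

24.2

Flow: 75 L/min ÷ 60 = 1.25 L/s.
PIP = Pplat + Raw × flow = 14.8 + 7.5 × 1.25 = 14.8 + 9.375 = 24.175 cmH2O.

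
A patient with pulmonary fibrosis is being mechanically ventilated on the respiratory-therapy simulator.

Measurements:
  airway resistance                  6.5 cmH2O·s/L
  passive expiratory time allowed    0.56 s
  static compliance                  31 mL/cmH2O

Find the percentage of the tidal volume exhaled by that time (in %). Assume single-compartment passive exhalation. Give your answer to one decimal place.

93.8

τ = R × C = 6.5 × 31 mL/cmH2O = 6.5 × 0.031 L/cmH2O = 0.2015 s.
Passive exhalation: V(t)/V₀ = e^(−t/τ) = e^(−0.56/0.2015) = 0.06209.
Fraction exhaled = 1 − 0.06209 = 0.9379 → 93.79%.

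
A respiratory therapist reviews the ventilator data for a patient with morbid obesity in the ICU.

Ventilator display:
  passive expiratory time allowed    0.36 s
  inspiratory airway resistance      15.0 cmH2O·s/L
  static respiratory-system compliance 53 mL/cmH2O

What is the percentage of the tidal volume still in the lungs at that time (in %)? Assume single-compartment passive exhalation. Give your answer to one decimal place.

τ = R × C = 15.0 × 53 mL/cmH2O = 15.0 × 0.053 L/cmH2O = 0.795 s.
Passive exhalation: V(t)/V₀ = e^(−t/τ) = e^(−0.36/0.795) = 0.6358.
Fraction remaining = 0.6358 → 63.58%.

63.6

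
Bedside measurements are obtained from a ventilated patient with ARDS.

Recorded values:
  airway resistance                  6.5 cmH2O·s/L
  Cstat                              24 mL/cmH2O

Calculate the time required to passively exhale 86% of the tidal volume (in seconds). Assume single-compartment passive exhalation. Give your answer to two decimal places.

τ = R × C = 6.5 × 24 mL/cmH2O = 6.5 × 0.024 L/cmH2O = 0.156 s.
Exhaled fraction f = 1 − e^(−t/τ) → t = −τ·ln(1 − f) = −0.156·ln(0.14) = 0.3067 s.

0.31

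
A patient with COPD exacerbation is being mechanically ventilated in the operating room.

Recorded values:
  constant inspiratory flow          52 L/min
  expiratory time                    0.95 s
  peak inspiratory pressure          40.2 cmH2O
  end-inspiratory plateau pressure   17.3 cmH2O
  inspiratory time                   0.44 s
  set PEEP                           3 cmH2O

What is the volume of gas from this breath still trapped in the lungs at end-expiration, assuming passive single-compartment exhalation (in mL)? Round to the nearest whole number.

Flow: 52 L/min ÷ 60 = 0.8667 L/s.
Vt = flow × Ti = 0.8667 L/s × 0.44 s × 1000 mL/L = 381.35 mL.
R = (PIP − Pplat)/V̇ = (40.2 − 17.3) / 0.8667 = 22.9/0.8667 = 26.422 cmH2O·s/L.
C = Vt/(Pplat − PEEP) = 381.35 / (17.3 − 3) = 381.35/14.3 = 26.668 mL/cmH2O.
τ = R × C = 26.422 × 0.02667 L/cmH2O = 0.7047 s.
Fraction remaining = e^(−Te/τ) = e^(−0.95/0.7047) = 0.2597.
Trapped volume = 381.35 × 0.2597 = 99.037 mL.

99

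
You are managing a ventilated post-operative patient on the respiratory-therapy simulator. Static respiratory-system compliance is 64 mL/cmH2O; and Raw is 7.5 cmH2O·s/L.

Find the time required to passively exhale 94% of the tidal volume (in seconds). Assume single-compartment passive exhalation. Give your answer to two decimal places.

τ = R × C = 7.5 × 64 mL/cmH2O = 7.5 × 0.064 L/cmH2O = 0.48 s.
Exhaled fraction f = 1 − e^(−t/τ) → t = −τ·ln(1 − f) = −0.48·ln(0.06) = 1.35 s.

1.35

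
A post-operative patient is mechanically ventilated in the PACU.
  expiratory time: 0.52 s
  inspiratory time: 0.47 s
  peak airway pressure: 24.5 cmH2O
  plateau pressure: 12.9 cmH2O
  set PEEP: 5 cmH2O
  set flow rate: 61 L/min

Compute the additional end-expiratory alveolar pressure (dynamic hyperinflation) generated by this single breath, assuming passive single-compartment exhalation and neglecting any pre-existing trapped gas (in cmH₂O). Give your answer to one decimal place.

Flow: 61 L/min ÷ 60 = 1.0167 L/s.
Vt = flow × Ti = 1.0167 L/s × 0.47 s × 1000 mL/L = 477.85 mL.
R = (PIP − Pplat)/V̇ = (24.5 − 12.9) / 1.0167 = 11.6/1.0167 = 11.409 cmH2O·s/L.
C = Vt/(Pplat − PEEP) = 477.85 / (12.9 − 5) = 477.85/7.9 = 60.487 mL/cmH2O.
τ = R × C = 11.409 × 0.06049 L/cmH2O = 0.6901 s.
Fraction remaining = e^(−Te/τ) = e^(−0.52/0.6901) = 0.4707; trapped volume = 477.85 × 0.4707 = 224.92 mL.
Additional alveolar pressure from trapping ≈ V_trapped / C = 224.92 / 60.487 = 3.718 cmH2O.

3.7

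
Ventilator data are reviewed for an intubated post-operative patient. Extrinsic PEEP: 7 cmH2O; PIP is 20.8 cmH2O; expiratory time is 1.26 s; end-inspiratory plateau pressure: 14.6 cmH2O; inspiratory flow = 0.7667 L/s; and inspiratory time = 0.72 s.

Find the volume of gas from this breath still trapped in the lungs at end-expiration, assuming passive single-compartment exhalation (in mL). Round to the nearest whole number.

Vt = flow × Ti = 0.7667 L/s × 0.72 s × 1000 mL/L = 552.02 mL.
R = (PIP − Pplat)/V̇ = (20.8 − 14.6) / 0.7667 = 6.2/0.7667 = 8.087 cmH2O·s/L.
C = Vt/(Pplat − PEEP) = 552.02 / (14.6 − 7) = 552.02/7.6 = 72.634 mL/cmH2O.
τ = R × C = 8.087 × 0.07263 L/cmH2O = 0.5874 s.
Fraction remaining = e^(−Te/τ) = e^(−1.26/0.5874) = 0.1171.
Trapped volume = 552.02 × 0.1171 = 64.642 mL.

65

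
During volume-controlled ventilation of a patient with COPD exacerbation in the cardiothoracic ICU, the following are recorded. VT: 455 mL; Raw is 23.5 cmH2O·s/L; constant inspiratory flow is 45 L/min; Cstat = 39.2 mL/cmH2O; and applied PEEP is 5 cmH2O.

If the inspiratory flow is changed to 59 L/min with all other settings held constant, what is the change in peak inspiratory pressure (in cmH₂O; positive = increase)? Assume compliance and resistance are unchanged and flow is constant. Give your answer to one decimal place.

5.5

Flow: 45 L/min ÷ 60 = 0.75 L/s.
New flow: 59 L/min ÷ 60 = 0.9833 L/s.
PIP = Vt/C + R·V̇ + PEEP (constant-flow equation of motion).
Only the resistive term changes: ΔPIP = R × ΔV̇ = 23.5 × (0.9833 − 0.75) = 23.5 × 0.2333 = 5.483 cmH2O.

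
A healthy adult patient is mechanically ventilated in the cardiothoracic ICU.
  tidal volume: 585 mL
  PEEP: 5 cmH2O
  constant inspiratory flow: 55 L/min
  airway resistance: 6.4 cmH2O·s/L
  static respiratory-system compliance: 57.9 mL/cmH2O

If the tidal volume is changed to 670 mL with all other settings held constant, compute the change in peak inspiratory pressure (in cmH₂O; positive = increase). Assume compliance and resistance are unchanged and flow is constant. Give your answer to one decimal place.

PIP = Vt/C + R·V̇ + PEEP (constant-flow equation of motion).
Only the elastic term changes: ΔPIP = ΔVt / C = (670 − 585) / 57.9 = 1.468 cmH2O.

1.5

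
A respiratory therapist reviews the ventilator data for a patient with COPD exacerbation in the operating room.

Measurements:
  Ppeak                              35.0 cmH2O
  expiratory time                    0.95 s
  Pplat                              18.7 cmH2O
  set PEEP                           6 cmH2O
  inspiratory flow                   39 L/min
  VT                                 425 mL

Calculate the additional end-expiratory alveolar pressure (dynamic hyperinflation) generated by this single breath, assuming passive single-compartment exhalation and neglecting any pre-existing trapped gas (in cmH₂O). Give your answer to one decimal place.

Flow: 39 L/min ÷ 60 = 0.65 L/s.
R = (PIP − Pplat)/V̇ = (35.0 − 18.7) / 0.65 = 16.3/0.65 = 25.077 cmH2O·s/L.
C = Vt/(Pplat − PEEP) = 425.0 / (18.7 − 6) = 425.0/12.7 = 33.465 mL/cmH2O.
τ = R × C = 25.077 × 0.03347 L/cmH2O = 0.8393 s.
Fraction remaining = e^(−Te/τ) = e^(−0.95/0.8393) = 0.3224; trapped volume = 425.0 × 0.3224 = 137.02 mL.
Additional alveolar pressure from trapping ≈ V_trapped / C = 137.02 / 33.465 = 4.094 cmH2O.

4.1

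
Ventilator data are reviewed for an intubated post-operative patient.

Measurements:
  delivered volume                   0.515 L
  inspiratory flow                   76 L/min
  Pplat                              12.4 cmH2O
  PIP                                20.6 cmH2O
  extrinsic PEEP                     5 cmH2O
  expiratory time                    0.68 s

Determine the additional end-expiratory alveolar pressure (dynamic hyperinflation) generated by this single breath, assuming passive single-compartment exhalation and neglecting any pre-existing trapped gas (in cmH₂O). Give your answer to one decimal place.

Flow: 76 L/min ÷ 60 = 1.2667 L/s.
R = (PIP − Pplat)/V̇ = (20.6 − 12.4) / 1.2667 = 8.2/1.2667 = 6.474 cmH2O·s/L.
C = Vt/(Pplat − PEEP) = 515.0 / (12.4 − 5) = 515.0/7.4 = 69.595 mL/cmH2O.
τ = R × C = 6.474 × 0.0696 L/cmH2O = 0.4506 s.
Fraction remaining = e^(−Te/τ) = e^(−0.68/0.4506) = 0.2211; trapped volume = 515.0 × 0.2211 = 113.87 mL.
Additional alveolar pressure from trapping ≈ V_trapped / C = 113.87 / 69.595 = 1.636 cmH2O.

1.6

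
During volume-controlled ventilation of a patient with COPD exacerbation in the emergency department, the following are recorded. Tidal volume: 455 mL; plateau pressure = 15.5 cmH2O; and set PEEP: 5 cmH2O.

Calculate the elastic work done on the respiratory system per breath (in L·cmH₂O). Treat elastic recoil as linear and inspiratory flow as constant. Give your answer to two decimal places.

2.39

Elastic work ≈ ½ × (Pplat − PEEP) × Vt = 0.5 × (15.5 − 5) × 0.455 L = 0.5 × 10.5 × 0.455 = 2.389 L·cmH2O.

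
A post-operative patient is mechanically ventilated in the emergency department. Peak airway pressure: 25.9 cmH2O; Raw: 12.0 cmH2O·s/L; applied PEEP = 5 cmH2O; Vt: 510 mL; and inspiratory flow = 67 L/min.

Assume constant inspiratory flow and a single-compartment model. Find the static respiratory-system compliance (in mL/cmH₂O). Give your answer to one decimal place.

Flow: 67 L/min ÷ 60 = 1.1167 L/s.
Equation of motion (constant flow): PIP = Vt/C + R·V̇ + PEEP.
Vt/C = PIP − R·V̇ − PEEP = 25.9 − 12.0×1.1167 − 5 = 25.9 − 13.4 − 5 = 7.5 cmH2O.
C = Vt / 7.5 = 510 / 7.5 = 68.0 mL/cmH2O.

68.0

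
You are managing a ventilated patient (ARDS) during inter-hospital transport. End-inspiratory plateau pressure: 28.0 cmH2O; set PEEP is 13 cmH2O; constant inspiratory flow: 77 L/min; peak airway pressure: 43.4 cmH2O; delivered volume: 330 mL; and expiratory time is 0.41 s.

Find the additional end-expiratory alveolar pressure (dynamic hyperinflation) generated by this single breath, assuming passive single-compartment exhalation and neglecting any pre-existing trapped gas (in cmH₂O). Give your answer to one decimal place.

Flow: 77 L/min ÷ 60 = 1.2833 L/s.
R = (PIP − Pplat)/V̇ = (43.4 − 28.0) / 1.2833 = 15.4/1.2833 = 12.0 cmH2O·s/L.
C = Vt/(Pplat − PEEP) = 330.0 / (28.0 − 13) = 330.0/15.0 = 22.0 mL/cmH2O.
τ = R × C = 12.0 × 0.022 L/cmH2O = 0.264 s.
Fraction remaining = e^(−Te/τ) = e^(−0.41/0.264) = 0.2116; trapped volume = 330.0 × 0.2116 = 69.828 mL.
Additional alveolar pressure from trapping ≈ V_trapped / C = 69.828 / 22.0 = 3.174 cmH2O.

3.2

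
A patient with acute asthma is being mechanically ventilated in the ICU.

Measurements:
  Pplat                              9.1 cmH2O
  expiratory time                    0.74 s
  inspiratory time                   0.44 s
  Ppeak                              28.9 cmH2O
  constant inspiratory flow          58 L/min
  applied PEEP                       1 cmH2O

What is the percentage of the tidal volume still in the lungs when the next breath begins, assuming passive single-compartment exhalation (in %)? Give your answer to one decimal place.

Flow: 58 L/min ÷ 60 = 0.9667 L/s.
Vt = flow × Ti = 0.9667 L/s × 0.44 s × 1000 mL/L = 425.35 mL.
R = (PIP − Pplat)/V̇ = (28.9 − 9.1) / 0.9667 = 19.8/0.9667 = 20.482 cmH2O·s/L.
C = Vt/(Pplat − PEEP) = 425.35 / (9.1 − 1) = 425.35/8.1 = 52.512 mL/cmH2O.
τ = R × C = 20.482 × 0.05251 L/cmH2O = 1.076 s.
Fraction remaining at end-expiration = e^(−Te/τ) = e^(−0.74/1.076) = 0.5027 → 50.27%.

50.3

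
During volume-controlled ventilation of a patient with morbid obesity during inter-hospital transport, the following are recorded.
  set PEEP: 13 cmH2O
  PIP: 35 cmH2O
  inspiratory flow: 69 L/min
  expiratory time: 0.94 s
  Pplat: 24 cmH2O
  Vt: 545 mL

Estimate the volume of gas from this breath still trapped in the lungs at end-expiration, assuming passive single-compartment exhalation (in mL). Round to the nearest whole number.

Flow: 69 L/min ÷ 60 = 1.15 L/s.
R = (PIP − Pplat)/V̇ = (35 − 24) / 1.15 = 11.0/1.15 = 9.565 cmH2O·s/L.
C = Vt/(Pplat − PEEP) = 545.0 / (24 − 13) = 545.0/11.0 = 49.545 mL/cmH2O.
τ = R × C = 9.565 × 0.04955 L/cmH2O = 0.4739 s.
Fraction remaining = e^(−Te/τ) = e^(−0.94/0.4739) = 0.1376.
Trapped volume = 545.0 × 0.1376 = 74.992 mL.

75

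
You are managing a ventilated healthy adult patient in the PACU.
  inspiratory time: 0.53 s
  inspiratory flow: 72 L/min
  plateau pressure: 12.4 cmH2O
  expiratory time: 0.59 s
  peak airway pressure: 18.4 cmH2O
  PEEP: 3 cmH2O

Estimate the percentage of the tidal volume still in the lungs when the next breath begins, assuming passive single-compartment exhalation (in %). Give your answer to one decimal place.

Flow: 72 L/min ÷ 60 = 1.2 L/s.
Vt = flow × Ti = 1.2 L/s × 0.53 s × 1000 mL/L = 636.0 mL.
R = (PIP − Pplat)/V̇ = (18.4 − 12.4) / 1.2 = 6.0/1.2 = 5.0 cmH2O·s/L.
C = Vt/(Pplat − PEEP) = 636.0 / (12.4 − 3) = 636.0/9.4 = 67.66 mL/cmH2O.
τ = R × C = 5.0 × 0.06766 L/cmH2O = 0.3383 s.
Fraction remaining at end-expiration = e^(−Te/τ) = e^(−0.59/0.3383) = 0.1748 → 17.48%.

17.5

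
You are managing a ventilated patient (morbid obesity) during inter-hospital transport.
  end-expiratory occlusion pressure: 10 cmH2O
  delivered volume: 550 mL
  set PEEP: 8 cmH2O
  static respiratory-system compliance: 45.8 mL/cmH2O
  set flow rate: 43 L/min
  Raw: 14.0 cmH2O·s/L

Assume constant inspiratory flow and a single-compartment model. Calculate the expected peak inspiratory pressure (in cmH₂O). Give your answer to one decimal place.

Flow: 43 L/min ÷ 60 = 0.7167 L/s.
Total PEEP = 10 cmH2O (set 8 + intrinsic 2); this is the baseline alveolar pressure.
Equation of motion (constant flow): PIP = Vt/C + R·V̇ + PEEP.
PIP = 550/45.8 + 14.0×0.7167 + 10 = 12.009 + 10.034 + 10 = 32.043 cmH2O.

32.0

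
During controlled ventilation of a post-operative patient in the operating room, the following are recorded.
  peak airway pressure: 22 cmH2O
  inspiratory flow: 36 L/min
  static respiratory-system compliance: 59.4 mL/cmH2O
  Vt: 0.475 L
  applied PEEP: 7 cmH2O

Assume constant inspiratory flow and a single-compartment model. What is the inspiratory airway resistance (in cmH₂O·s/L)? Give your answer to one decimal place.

Flow: 36 L/min ÷ 60 = 0.6 L/s.
Equation of motion (constant flow): PIP = Vt/C + R·V̇ + PEEP.
R·V̇ = PIP − Vt/C − PEEP = 22 − 475/59.4 − 7 = 22 − 7.997 − 7 = 7.003 cmH2O.
R = 7.003 / 0.6 = 11.672 cmH2O·s/L.

11.7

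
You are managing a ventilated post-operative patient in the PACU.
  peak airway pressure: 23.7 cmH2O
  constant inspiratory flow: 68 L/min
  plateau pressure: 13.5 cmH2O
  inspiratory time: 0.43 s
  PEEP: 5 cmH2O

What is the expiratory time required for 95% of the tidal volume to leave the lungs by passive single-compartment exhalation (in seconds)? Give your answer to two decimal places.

1.55

Flow: 68 L/min ÷ 60 = 1.1333 L/s.
Vt = flow × Ti = 1.1333 L/s × 0.43 s × 1000 mL/L = 487.32 mL.
R = (PIP − Pplat)/V̇ = (23.7 − 13.5) / 1.1333 = 10.2/1.1333 = 9.0 cmH2O·s/L.
C = Vt/(Pplat − PEEP) = 487.32 / (13.5 − 5) = 487.32/8.5 = 57.332 mL/cmH2O.
τ = R × C = 9.0 × 0.05733 L/cmH2O = 0.516 s.
t = −τ·ln(1 − 0.95) = −0.516·ln(0.05) = 1.546 s.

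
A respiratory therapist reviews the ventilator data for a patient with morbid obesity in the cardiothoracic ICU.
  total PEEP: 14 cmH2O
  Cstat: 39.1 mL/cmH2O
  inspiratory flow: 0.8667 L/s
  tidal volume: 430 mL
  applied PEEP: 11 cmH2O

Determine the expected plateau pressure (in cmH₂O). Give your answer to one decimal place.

25.0

End-expiratory occlusion gives total PEEP = 14 cmH2O (intrinsic PEEP = 14 − 11 = 3). Use total PEEP for the elastic gradient.
Pplat = PEEPtotal + Vt / Cstat = 14 + 430 / 39.1 = 14 + 10.997 = 24.997 cmH2O.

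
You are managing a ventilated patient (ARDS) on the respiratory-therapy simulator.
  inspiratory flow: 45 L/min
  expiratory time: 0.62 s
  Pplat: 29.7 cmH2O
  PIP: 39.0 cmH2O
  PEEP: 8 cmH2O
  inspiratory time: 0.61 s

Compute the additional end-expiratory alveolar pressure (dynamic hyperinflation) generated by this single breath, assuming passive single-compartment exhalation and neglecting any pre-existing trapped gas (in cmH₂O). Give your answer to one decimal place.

2.0

Flow: 45 L/min ÷ 60 = 0.75 L/s.
Vt = flow × Ti = 0.75 L/s × 0.61 s × 1000 mL/L = 457.5 mL.
R = (PIP − Pplat)/V̇ = (39.0 − 29.7) / 0.75 = 9.3/0.75 = 12.4 cmH2O·s/L.
C = Vt/(Pplat − PEEP) = 457.5 / (29.7 − 8) = 457.5/21.7 = 21.083 mL/cmH2O.
τ = R × C = 12.4 × 0.02108 L/cmH2O = 0.2614 s.
Fraction remaining = e^(−Te/τ) = e^(−0.62/0.2614) = 0.09331; trapped volume = 457.5 × 0.09331 = 42.689 mL.
Additional alveolar pressure from trapping ≈ V_trapped / C = 42.689 / 21.083 = 2.025 cmH2O.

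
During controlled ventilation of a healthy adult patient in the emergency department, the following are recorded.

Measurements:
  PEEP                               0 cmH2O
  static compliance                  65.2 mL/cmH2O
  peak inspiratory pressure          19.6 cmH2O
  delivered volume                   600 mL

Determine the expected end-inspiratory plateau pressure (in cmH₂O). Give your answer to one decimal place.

9.2

Pplat = PEEP + Vt / Cstat = 0 + 600 / 65.2 = 0 + 9.202 = 9.202 cmH2O.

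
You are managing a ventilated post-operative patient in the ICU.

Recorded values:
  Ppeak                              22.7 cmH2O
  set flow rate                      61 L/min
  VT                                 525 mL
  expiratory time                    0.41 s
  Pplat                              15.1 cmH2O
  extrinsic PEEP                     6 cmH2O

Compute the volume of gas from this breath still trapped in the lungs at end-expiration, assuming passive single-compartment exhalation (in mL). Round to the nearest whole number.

Flow: 61 L/min ÷ 60 = 1.0167 L/s.
R = (PIP − Pplat)/V̇ = (22.7 − 15.1) / 1.0167 = 7.6/1.0167 = 7.475 cmH2O·s/L.
C = Vt/(Pplat − PEEP) = 525.0 / (15.1 − 6) = 525.0/9.1 = 57.692 mL/cmH2O.
τ = R × C = 7.475 × 0.05769 L/cmH2O = 0.4312 s.
Fraction remaining = e^(−Te/τ) = e^(−0.41/0.4312) = 0.3864.
Trapped volume = 525.0 × 0.3864 = 202.86 mL.

203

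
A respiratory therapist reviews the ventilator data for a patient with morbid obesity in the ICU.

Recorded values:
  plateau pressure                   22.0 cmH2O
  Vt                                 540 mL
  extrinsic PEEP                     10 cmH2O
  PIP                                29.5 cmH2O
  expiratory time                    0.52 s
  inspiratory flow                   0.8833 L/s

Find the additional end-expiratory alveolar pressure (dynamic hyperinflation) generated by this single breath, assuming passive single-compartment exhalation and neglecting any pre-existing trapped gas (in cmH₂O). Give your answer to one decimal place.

R = (PIP − Pplat)/V̇ = (29.5 − 22.0) / 0.8833 = 7.5/0.8833 = 8.491 cmH2O·s/L.
C = Vt/(Pplat − PEEP) = 540.0 / (22.0 − 10) = 540.0/12.0 = 45.0 mL/cmH2O.
τ = R × C = 8.491 × 0.045 L/cmH2O = 0.3821 s.
Fraction remaining = e^(−Te/τ) = e^(−0.52/0.3821) = 0.2564; trapped volume = 540.0 × 0.2564 = 138.46 mL.
Additional alveolar pressure from trapping ≈ V_trapped / C = 138.46 / 45.0 = 3.077 cmH2O.

3.1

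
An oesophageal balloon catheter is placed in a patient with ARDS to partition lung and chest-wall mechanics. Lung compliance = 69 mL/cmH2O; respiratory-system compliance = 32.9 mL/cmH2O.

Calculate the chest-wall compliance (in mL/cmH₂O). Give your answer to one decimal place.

62.9

1/Ccw = 1/Crs − 1/CL.
1/Ccw = 1/32.9 − 1/69 = 0.0159.
Ccw = 62.893 mL/cmH2O.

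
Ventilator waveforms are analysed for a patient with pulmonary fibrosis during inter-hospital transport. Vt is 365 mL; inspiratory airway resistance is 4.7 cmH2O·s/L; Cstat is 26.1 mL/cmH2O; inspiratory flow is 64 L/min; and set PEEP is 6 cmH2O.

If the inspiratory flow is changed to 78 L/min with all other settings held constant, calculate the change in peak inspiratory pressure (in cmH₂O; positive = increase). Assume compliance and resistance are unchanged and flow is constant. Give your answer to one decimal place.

1.1

Flow: 64 L/min ÷ 60 = 1.0667 L/s.
New flow: 78 L/min ÷ 60 = 1.3 L/s.
PIP = Vt/C + R·V̇ + PEEP (constant-flow equation of motion).
Only the resistive term changes: ΔPIP = R × ΔV̇ = 4.7 × (1.3 − 1.0667) = 4.7 × 0.2333 = 1.097 cmH2O.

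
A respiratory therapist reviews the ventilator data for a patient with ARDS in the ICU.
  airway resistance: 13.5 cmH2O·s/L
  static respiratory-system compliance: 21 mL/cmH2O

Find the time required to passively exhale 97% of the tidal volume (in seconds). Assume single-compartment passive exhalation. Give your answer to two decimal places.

τ = R × C = 13.5 × 21 mL/cmH2O = 13.5 × 0.021 L/cmH2O = 0.2835 s.
Exhaled fraction f = 1 − e^(−t/τ) → t = −τ·ln(1 − f) = −0.2835·ln(0.03) = 0.9941 s.

0.99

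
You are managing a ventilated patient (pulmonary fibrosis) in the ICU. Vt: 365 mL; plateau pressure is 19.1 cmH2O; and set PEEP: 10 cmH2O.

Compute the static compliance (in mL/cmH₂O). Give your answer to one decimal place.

Cstat = Vt / (Pplat − PEEP) = 365 / (19.1 − 10) = 365 / 9.1 = 40.11 mL/cmH2O.

40.1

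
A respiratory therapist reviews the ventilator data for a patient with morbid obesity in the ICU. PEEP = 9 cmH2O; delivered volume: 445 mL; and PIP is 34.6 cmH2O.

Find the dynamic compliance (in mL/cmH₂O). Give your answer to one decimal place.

17.4

Dynamic compliance = Vt / (PIP − PEEP) = 445 / (34.6 − 9) = 445 / 25.6 = 17.383 mL/cmH2O.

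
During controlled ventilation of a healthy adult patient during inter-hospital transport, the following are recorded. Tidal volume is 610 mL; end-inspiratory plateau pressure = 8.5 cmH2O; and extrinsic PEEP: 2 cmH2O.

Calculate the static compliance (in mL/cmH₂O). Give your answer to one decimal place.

93.8

Cstat = Vt / (Pplat − PEEP) = 610 / (8.5 − 2) = 610 / 6.5 = 93.846 mL/cmH2O.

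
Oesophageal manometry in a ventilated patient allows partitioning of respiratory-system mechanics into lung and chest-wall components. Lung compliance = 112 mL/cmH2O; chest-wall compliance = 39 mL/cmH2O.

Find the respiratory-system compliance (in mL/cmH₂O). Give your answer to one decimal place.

28.9

Lung and chest wall are elastances in series: 1/Crs = 1/CL + 1/Ccw.
1/Crs = 1/112 + 1/39 = 0.03457.
Crs = 28.927 mL/cmH2O.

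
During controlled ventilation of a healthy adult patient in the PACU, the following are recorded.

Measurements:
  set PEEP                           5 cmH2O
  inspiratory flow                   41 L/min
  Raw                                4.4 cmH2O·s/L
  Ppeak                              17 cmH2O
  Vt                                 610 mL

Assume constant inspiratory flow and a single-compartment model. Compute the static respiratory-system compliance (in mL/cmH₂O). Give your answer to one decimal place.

67.8

Flow: 41 L/min ÷ 60 = 0.6833 L/s.
Equation of motion (constant flow): PIP = Vt/C + R·V̇ + PEEP.
Vt/C = PIP − R·V̇ − PEEP = 17 − 4.4×0.6833 − 5 = 17 − 3.007 − 5 = 8.993 cmH2O.
C = Vt / 8.993 = 610 / 8.993 = 67.831 mL/cmH2O.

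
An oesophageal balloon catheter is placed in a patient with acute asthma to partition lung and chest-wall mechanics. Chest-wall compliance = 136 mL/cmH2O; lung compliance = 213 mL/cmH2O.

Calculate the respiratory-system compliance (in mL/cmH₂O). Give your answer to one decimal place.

Lung and chest wall are elastances in series: 1/Crs = 1/CL + 1/Ccw.
1/Crs = 1/213 + 1/136 = 0.01205.
Crs = 82.988 mL/cmH2O.

83.0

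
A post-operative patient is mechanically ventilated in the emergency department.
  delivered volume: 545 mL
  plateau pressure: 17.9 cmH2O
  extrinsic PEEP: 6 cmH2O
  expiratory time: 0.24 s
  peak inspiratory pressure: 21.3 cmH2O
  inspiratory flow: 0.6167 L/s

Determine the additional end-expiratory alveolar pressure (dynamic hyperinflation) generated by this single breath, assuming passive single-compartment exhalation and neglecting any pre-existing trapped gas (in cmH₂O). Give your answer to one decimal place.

4.6

R = (PIP − Pplat)/V̇ = (21.3 − 17.9) / 0.6167 = 3.4/0.6167 = 5.513 cmH2O·s/L.
C = Vt/(Pplat − PEEP) = 545.0 / (17.9 − 6) = 545.0/11.9 = 45.798 mL/cmH2O.
τ = R × C = 5.513 × 0.0458 L/cmH2O = 0.2525 s.
Fraction remaining = e^(−Te/τ) = e^(−0.24/0.2525) = 0.3865; trapped volume = 545.0 × 0.3865 = 210.64 mL.
Additional alveolar pressure from trapping ≈ V_trapped / C = 210.64 / 45.798 = 4.599 cmH2O.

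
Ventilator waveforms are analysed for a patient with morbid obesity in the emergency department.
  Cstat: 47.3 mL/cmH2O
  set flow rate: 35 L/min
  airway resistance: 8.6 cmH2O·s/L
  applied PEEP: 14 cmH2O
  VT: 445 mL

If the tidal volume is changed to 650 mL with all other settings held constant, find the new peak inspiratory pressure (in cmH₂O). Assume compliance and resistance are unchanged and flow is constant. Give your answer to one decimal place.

Flow: 35 L/min ÷ 60 = 0.5833 L/s.
PIP = Vt/C + R·V̇ + PEEP (constant-flow equation of motion).
Only the elastic term changes: ΔPIP = ΔVt / C = (650 − 445) / 47.3 = 4.334 cmH2O.
Original PIP = 445/47.3 + 8.6×0.5833 + 14 = 28.424 cmH2O; new PIP = 28.424 + (4.334) = 32.758 cmH2O.

32.8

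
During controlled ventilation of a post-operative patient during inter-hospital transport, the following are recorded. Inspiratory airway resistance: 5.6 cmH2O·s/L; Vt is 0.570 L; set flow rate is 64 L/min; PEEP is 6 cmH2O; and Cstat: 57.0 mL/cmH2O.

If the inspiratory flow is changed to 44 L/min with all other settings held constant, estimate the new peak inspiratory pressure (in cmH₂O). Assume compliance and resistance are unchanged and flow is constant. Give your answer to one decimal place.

Flow: 64 L/min ÷ 60 = 1.0667 L/s.
New flow: 44 L/min ÷ 60 = 0.7333 L/s.
PIP = Vt/C + R·V̇ + PEEP (constant-flow equation of motion).
Only the resistive term changes: ΔPIP = R × ΔV̇ = 5.6 × (0.7333 − 1.0667) = 5.6 × -0.3334 = -1.867 cmH2O.
Original PIP = 570/57.0 + 5.6×1.0667 + 6 = 21.974 cmH2O; new PIP = 21.974 + (-1.867) = 20.107 cmH2O.

20.1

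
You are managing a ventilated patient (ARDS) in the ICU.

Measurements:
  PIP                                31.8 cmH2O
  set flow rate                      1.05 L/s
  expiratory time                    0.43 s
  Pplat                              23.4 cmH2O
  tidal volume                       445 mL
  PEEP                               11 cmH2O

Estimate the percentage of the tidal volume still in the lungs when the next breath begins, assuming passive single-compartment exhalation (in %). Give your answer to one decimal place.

R = (PIP − Pplat)/V̇ = (31.8 − 23.4) / 1.05 = 8.4/1.05 = 8.0 cmH2O·s/L.
C = Vt/(Pplat − PEEP) = 445.0 / (23.4 − 11) = 445.0/12.4 = 35.887 mL/cmH2O.
τ = R × C = 8.0 × 0.03589 L/cmH2O = 0.2871 s.
Fraction remaining at end-expiration = e^(−Te/τ) = e^(−0.43/0.2871) = 0.2236 → 22.36%.

22.4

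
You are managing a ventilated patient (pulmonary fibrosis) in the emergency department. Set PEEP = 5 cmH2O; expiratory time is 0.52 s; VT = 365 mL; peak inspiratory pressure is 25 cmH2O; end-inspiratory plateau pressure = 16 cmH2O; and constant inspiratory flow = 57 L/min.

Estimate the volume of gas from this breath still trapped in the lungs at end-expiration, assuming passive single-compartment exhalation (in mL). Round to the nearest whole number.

70

Flow: 57 L/min ÷ 60 = 0.95 L/s.
R = (PIP − Pplat)/V̇ = (25 − 16) / 0.95 = 9.0/0.95 = 9.474 cmH2O·s/L.
C = Vt/(Pplat − PEEP) = 365.0 / (16 − 5) = 365.0/11.0 = 33.182 mL/cmH2O.
τ = R × C = 9.474 × 0.03318 L/cmH2O = 0.3143 s.
Fraction remaining = e^(−Te/τ) = e^(−0.52/0.3143) = 0.1912.
Trapped volume = 365.0 × 0.1912 = 69.788 mL.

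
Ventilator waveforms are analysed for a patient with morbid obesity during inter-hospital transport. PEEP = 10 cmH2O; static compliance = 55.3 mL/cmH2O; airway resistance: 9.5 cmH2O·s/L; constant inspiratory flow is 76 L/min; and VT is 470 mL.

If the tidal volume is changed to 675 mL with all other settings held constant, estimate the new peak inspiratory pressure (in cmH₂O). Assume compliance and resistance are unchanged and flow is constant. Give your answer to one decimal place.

Flow: 76 L/min ÷ 60 = 1.2667 L/s.
PIP = Vt/C + R·V̇ + PEEP (constant-flow equation of motion).
Only the elastic term changes: ΔPIP = ΔVt / C = (675 − 470) / 55.3 = 3.707 cmH2O.
Original PIP = 470/55.3 + 9.5×1.2667 + 10 = 30.533 cmH2O; new PIP = 30.533 + (3.707) = 34.24 cmH2O.

34.2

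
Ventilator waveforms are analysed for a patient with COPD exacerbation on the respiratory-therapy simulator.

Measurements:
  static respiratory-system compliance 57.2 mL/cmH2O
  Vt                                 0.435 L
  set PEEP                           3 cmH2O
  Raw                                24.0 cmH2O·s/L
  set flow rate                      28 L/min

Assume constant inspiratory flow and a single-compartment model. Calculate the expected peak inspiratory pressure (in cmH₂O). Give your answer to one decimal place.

Flow: 28 L/min ÷ 60 = 0.4667 L/s.
Equation of motion (constant flow): PIP = Vt/C + R·V̇ + PEEP.
PIP = 435/57.2 + 24.0×0.4667 + 3 = 7.605 + 11.201 + 3 = 21.806 cmH2O.

21.8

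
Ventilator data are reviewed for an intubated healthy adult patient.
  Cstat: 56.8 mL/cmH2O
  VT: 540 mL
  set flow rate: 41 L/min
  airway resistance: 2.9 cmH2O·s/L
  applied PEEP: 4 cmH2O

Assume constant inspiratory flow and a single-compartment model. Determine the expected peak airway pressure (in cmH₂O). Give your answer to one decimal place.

Flow: 41 L/min ÷ 60 = 0.6833 L/s.
Equation of motion (constant flow): PIP = Vt/C + R·V̇ + PEEP.
PIP = 540/56.8 + 2.9×0.6833 + 4 = 9.507 + 1.982 + 4 = 15.489 cmH2O.

15.5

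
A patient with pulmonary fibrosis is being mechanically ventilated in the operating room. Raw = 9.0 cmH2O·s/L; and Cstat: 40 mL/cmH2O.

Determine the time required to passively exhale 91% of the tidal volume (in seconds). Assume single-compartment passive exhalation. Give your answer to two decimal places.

τ = R × C = 9.0 × 40 mL/cmH2O = 9.0 × 0.040 L/cmH2O = 0.36 s.
Exhaled fraction f = 1 − e^(−t/τ) → t = −τ·ln(1 − f) = −0.36·ln(0.09) = 0.8669 s.

0.87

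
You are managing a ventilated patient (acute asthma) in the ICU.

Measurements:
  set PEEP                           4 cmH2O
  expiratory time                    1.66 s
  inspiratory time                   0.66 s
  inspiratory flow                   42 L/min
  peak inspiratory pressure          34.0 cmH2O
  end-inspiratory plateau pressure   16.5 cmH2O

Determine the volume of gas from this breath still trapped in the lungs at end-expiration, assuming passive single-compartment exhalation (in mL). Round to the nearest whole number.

77

Flow: 42 L/min ÷ 60 = 0.7 L/s.
Vt = flow × Ti = 0.7 L/s × 0.66 s × 1000 mL/L = 462.0 mL.
R = (PIP − Pplat)/V̇ = (34.0 − 16.5) / 0.7 = 17.5/0.7 = 25.0 cmH2O·s/L.
C = Vt/(Pplat − PEEP) = 462.0 / (16.5 − 4) = 462.0/12.5 = 36.96 mL/cmH2O.
τ = R × C = 25.0 × 0.03696 L/cmH2O = 0.924 s.
Fraction remaining = e^(−Te/τ) = e^(−1.66/0.924) = 0.1659.
Trapped volume = 462.0 × 0.1659 = 76.646 mL.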